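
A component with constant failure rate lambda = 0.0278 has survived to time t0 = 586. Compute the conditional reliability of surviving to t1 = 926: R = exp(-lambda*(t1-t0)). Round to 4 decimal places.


lambda = 0.0278
t0 = 586, t1 = 926
t1 - t0 = 340
lambda * (t1-t0) = 0.0278 * 340 = 9.452
R = exp(-9.452)
R = 0.0001

0.0001


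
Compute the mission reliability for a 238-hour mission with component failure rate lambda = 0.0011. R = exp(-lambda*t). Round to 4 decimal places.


lambda = 0.0011
mission_time = 238
lambda * t = 0.0011 * 238 = 0.2618
R = exp(-0.2618)
R = 0.7697

0.7697


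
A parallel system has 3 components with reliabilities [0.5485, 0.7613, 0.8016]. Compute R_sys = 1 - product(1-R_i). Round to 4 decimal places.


Components: [0.5485, 0.7613, 0.8016]
(1 - 0.5485) = 0.4515, running product = 0.4515
(1 - 0.7613) = 0.2387, running product = 0.1078
(1 - 0.8016) = 0.1984, running product = 0.0214
Product of (1-R_i) = 0.0214
R_sys = 1 - 0.0214 = 0.9786

0.9786


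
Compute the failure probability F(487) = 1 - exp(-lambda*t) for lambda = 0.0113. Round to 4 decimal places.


lambda = 0.0113, t = 487
lambda * t = 5.5031
exp(-5.5031) = 0.0041
F(t) = 1 - 0.0041
F(t) = 0.9959

0.9959


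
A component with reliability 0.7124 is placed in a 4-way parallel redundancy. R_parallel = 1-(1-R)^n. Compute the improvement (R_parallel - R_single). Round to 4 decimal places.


R_single = 0.7124, n = 4
1 - R_single = 0.2876
(1 - R_single)^n = 0.2876^4 = 0.0068
R_parallel = 1 - 0.0068 = 0.9932
Improvement = 0.9932 - 0.7124
Improvement = 0.2808

0.2808


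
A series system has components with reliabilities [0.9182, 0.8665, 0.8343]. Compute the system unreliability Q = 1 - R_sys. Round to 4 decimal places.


Components: [0.9182, 0.8665, 0.8343]
After component 1: product = 0.9182
After component 2: product = 0.7956
After component 3: product = 0.6638
R_sys = 0.6638
Q = 1 - 0.6638 = 0.3362

0.3362


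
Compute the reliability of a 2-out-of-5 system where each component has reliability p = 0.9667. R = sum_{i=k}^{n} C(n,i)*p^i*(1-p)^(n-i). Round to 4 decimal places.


k = 2, n = 5, p = 0.9667
i=2: C(5,2)=10 * 0.9667^2 * 0.0333^3 = 0.0003
i=3: C(5,3)=10 * 0.9667^3 * 0.0333^2 = 0.01
i=4: C(5,4)=5 * 0.9667^4 * 0.0333^1 = 0.1454
i=5: C(5,5)=1 * 0.9667^5 * 0.0333^0 = 0.8442
R = sum of terms = 1.0

1.0


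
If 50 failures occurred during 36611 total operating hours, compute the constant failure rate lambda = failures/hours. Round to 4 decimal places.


failures = 50
total_hours = 36611
lambda = 50 / 36611
lambda = 0.0014

0.0014


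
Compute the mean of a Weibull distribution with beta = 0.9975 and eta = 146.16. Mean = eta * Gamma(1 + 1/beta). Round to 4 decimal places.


beta = 0.9975, eta = 146.16
1/beta = 1.0025
1 + 1/beta = 2.0025
Gamma(2.0025) = 1.0011
Mean = 146.16 * 1.0011
Mean = 146.3153

146.3153


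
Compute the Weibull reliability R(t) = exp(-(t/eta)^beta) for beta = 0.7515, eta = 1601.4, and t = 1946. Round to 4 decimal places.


beta = 0.7515, eta = 1601.4, t = 1946
t/eta = 1946 / 1601.4 = 1.2152
(t/eta)^beta = 1.2152^0.7515 = 1.1577
R(t) = exp(-1.1577)
R(t) = 0.3142

0.3142


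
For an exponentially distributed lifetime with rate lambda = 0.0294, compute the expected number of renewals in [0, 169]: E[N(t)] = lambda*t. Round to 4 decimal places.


lambda = 0.0294
t = 169
E[N(t)] = lambda * t
E[N(t)] = 0.0294 * 169
E[N(t)] = 4.9686

4.9686


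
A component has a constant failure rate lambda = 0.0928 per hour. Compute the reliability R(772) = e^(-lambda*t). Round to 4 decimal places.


lambda = 0.0928
t = 772
lambda * t = 71.6416
R(t) = e^(-71.6416)
R(t) = 0.0

0.0


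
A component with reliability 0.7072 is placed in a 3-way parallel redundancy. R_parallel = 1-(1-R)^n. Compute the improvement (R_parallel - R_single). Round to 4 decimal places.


R_single = 0.7072, n = 3
1 - R_single = 0.2928
(1 - R_single)^n = 0.2928^3 = 0.0251
R_parallel = 1 - 0.0251 = 0.9749
Improvement = 0.9749 - 0.7072
Improvement = 0.2677

0.2677


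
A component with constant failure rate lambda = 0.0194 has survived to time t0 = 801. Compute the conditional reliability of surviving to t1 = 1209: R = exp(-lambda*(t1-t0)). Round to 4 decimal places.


lambda = 0.0194
t0 = 801, t1 = 1209
t1 - t0 = 408
lambda * (t1-t0) = 0.0194 * 408 = 7.9152
R = exp(-7.9152)
R = 0.0004

0.0004


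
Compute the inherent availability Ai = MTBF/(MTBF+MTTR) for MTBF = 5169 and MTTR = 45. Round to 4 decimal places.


MTBF = 5169
MTTR = 45
MTBF + MTTR = 5214
Ai = 5169 / 5214
Ai = 0.9914

0.9914


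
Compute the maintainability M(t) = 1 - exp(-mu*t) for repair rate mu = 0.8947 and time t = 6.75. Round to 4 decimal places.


mu = 0.8947, t = 6.75
mu * t = 0.8947 * 6.75 = 6.0392
exp(-6.0392) = 0.0024
M(t) = 1 - 0.0024
M(t) = 0.9976

0.9976


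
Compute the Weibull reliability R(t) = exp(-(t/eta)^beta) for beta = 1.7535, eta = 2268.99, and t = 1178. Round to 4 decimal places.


beta = 1.7535, eta = 2268.99, t = 1178
t/eta = 1178 / 2268.99 = 0.5192
(t/eta)^beta = 0.5192^1.7535 = 0.3168
R(t) = exp(-0.3168)
R(t) = 0.7285

0.7285


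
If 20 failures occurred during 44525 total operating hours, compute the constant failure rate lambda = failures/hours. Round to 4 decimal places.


failures = 20
total_hours = 44525
lambda = 20 / 44525
lambda = 0.0004

0.0004


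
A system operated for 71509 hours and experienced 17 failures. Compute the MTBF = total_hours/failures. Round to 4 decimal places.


total_hours = 71509
failures = 17
MTBF = 71509 / 17
MTBF = 4206.4118

4206.4118


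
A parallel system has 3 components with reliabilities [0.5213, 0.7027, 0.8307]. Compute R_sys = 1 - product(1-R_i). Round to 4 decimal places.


Components: [0.5213, 0.7027, 0.8307]
(1 - 0.5213) = 0.4787, running product = 0.4787
(1 - 0.7027) = 0.2973, running product = 0.1423
(1 - 0.8307) = 0.1693, running product = 0.0241
Product of (1-R_i) = 0.0241
R_sys = 1 - 0.0241 = 0.9759

0.9759


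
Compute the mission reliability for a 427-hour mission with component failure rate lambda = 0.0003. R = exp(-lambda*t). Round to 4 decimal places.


lambda = 0.0003
mission_time = 427
lambda * t = 0.0003 * 427 = 0.1281
R = exp(-0.1281)
R = 0.8798

0.8798


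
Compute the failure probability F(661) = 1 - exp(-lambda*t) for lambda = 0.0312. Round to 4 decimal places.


lambda = 0.0312, t = 661
lambda * t = 20.6232
exp(-20.6232) = 0.0
F(t) = 1 - 0.0
F(t) = 1.0

1.0


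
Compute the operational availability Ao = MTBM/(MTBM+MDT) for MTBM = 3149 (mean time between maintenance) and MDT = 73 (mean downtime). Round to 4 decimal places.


MTBM = 3149
MDT = 73
MTBM + MDT = 3222
Ao = 3149 / 3222
Ao = 0.9773

0.9773


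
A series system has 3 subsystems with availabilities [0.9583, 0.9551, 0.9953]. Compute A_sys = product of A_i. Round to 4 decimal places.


Subsystems: [0.9583, 0.9551, 0.9953]
After subsystem 1 (A=0.9583): product = 0.9583
After subsystem 2 (A=0.9551): product = 0.9153
After subsystem 3 (A=0.9953): product = 0.911
A_sys = 0.911

0.911


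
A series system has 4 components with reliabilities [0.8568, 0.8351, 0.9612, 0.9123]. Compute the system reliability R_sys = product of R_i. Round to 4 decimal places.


Components: [0.8568, 0.8351, 0.9612, 0.9123]
After component 1 (R=0.8568): product = 0.8568
After component 2 (R=0.8351): product = 0.7155
After component 3 (R=0.9612): product = 0.6878
After component 4 (R=0.9123): product = 0.6274
R_sys = 0.6274

0.6274


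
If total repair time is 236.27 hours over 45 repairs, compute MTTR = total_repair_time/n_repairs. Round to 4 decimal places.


total_repair_time = 236.27
n_repairs = 45
MTTR = 236.27 / 45
MTTR = 5.2504

5.2504


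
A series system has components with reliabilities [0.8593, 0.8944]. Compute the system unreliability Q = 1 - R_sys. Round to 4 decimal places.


Components: [0.8593, 0.8944]
After component 1: product = 0.8593
After component 2: product = 0.7686
R_sys = 0.7686
Q = 1 - 0.7686 = 0.2314

0.2314


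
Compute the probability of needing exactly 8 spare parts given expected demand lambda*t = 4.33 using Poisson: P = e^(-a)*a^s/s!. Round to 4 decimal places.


a = 4.33, s = 8
e^(-a) = e^(-4.33) = 0.0132
a^s = 4.33^8 = 123567.1901
s! = 40320
P = 0.0132 * 123567.1901 / 40320
P = 0.0404

0.0404


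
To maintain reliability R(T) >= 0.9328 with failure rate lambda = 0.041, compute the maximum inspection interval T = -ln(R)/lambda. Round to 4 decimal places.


R_target = 0.9328
lambda = 0.041
-ln(0.9328) = 0.0696
T = 0.0696 / 0.041
T = 1.6967

1.6967


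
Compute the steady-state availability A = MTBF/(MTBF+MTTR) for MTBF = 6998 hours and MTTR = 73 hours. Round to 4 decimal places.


MTBF = 6998
MTTR = 73
MTBF + MTTR = 7071
A = 6998 / 7071
A = 0.9897

0.9897


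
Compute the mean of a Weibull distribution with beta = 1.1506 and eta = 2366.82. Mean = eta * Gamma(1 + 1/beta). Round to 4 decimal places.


beta = 1.1506, eta = 2366.82
1/beta = 0.8691
1 + 1/beta = 1.8691
Gamma(1.8691) = 0.9516
Mean = 2366.82 * 0.9516
Mean = 2252.1641

2252.1641


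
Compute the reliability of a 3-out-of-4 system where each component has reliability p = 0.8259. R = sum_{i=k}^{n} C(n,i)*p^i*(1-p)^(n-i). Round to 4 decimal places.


k = 3, n = 4, p = 0.8259
i=3: C(4,3)=4 * 0.8259^3 * 0.1741^1 = 0.3923
i=4: C(4,4)=1 * 0.8259^4 * 0.1741^0 = 0.4653
R = sum of terms = 0.8576

0.8576


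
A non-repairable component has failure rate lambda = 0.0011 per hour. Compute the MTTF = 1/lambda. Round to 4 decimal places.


lambda = 0.0011
MTTF = 1 / 0.0011
MTTF = 909.0909

909.0909


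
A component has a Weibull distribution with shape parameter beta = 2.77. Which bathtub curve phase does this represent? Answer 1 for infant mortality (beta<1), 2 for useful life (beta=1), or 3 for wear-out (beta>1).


beta = 2.77
Compare beta to 1:
beta < 1 => infant mortality (phase 1)
beta = 1 => useful life (phase 2)
beta > 1 => wear-out (phase 3)
Since beta = 2.77, this is wear-out (increasing failure rate)
Phase = 3

3


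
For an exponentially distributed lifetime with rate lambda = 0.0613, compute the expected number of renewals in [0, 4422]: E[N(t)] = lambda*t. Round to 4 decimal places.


lambda = 0.0613
t = 4422
E[N(t)] = lambda * t
E[N(t)] = 0.0613 * 4422
E[N(t)] = 271.0686

271.0686


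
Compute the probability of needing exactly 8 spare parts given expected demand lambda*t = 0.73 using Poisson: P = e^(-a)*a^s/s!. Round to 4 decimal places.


a = 0.73, s = 8
e^(-a) = e^(-0.73) = 0.4819
a^s = 0.73^8 = 0.0806
s! = 40320
P = 0.4819 * 0.0806 / 40320
P = 0.0

0.0


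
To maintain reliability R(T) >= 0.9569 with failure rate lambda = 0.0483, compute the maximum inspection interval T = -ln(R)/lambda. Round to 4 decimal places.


R_target = 0.9569
lambda = 0.0483
-ln(0.9569) = 0.0441
T = 0.0441 / 0.0483
T = 0.9121

0.9121


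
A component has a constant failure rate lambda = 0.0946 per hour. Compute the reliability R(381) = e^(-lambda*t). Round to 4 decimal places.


lambda = 0.0946
t = 381
lambda * t = 36.0426
R(t) = e^(-36.0426)
R(t) = 0.0

0.0


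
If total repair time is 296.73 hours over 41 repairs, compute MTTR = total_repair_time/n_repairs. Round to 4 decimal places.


total_repair_time = 296.73
n_repairs = 41
MTTR = 296.73 / 41
MTTR = 7.2373

7.2373


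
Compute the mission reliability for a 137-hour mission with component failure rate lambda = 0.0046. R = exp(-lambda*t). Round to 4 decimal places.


lambda = 0.0046
mission_time = 137
lambda * t = 0.0046 * 137 = 0.6302
R = exp(-0.6302)
R = 0.5325

0.5325


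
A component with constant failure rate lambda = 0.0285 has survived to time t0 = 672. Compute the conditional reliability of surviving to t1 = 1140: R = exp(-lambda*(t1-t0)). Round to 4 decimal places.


lambda = 0.0285
t0 = 672, t1 = 1140
t1 - t0 = 468
lambda * (t1-t0) = 0.0285 * 468 = 13.338
R = exp(-13.338)
R = 0.0

0.0


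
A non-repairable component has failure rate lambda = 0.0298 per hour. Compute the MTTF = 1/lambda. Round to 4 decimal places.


lambda = 0.0298
MTTF = 1 / 0.0298
MTTF = 33.557

33.557


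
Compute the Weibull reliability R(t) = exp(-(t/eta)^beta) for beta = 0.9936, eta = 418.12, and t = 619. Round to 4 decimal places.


beta = 0.9936, eta = 418.12, t = 619
t/eta = 619 / 418.12 = 1.4804
(t/eta)^beta = 1.4804^0.9936 = 1.4767
R(t) = exp(-1.4767)
R(t) = 0.2284

0.2284


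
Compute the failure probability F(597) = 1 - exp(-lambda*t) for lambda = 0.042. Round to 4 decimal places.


lambda = 0.042, t = 597
lambda * t = 25.074
exp(-25.074) = 0.0
F(t) = 1 - 0.0
F(t) = 1.0

1.0


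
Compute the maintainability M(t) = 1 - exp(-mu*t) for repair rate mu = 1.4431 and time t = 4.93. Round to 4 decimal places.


mu = 1.4431, t = 4.93
mu * t = 1.4431 * 4.93 = 7.1145
exp(-7.1145) = 0.0008
M(t) = 1 - 0.0008
M(t) = 0.9992

0.9992


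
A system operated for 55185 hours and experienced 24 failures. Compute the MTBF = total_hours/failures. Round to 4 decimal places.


total_hours = 55185
failures = 24
MTBF = 55185 / 24
MTBF = 2299.375

2299.375


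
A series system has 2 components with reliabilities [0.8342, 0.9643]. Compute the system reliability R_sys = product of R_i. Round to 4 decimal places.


Components: [0.8342, 0.9643]
After component 1 (R=0.8342): product = 0.8342
After component 2 (R=0.9643): product = 0.8044
R_sys = 0.8044

0.8044


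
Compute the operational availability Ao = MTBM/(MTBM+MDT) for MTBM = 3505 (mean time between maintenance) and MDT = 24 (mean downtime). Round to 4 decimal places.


MTBM = 3505
MDT = 24
MTBM + MDT = 3529
Ao = 3505 / 3529
Ao = 0.9932

0.9932


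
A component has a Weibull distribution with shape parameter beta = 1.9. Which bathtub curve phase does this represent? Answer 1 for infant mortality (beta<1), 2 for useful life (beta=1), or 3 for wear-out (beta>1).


beta = 1.9
Compare beta to 1:
beta < 1 => infant mortality (phase 1)
beta = 1 => useful life (phase 2)
beta > 1 => wear-out (phase 3)
Since beta = 1.9, this is wear-out (increasing failure rate)
Phase = 3

3


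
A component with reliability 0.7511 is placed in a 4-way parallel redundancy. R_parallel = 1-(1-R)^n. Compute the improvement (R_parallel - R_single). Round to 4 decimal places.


R_single = 0.7511, n = 4
1 - R_single = 0.2489
(1 - R_single)^n = 0.2489^4 = 0.0038
R_parallel = 1 - 0.0038 = 0.9962
Improvement = 0.9962 - 0.7511
Improvement = 0.2451

0.2451


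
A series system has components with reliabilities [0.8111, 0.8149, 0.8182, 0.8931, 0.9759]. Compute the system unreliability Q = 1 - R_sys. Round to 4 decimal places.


Components: [0.8111, 0.8149, 0.8182, 0.8931, 0.9759]
After component 1: product = 0.8111
After component 2: product = 0.661
After component 3: product = 0.5408
After component 4: product = 0.483
After component 5: product = 0.4714
R_sys = 0.4714
Q = 1 - 0.4714 = 0.5286

0.5286


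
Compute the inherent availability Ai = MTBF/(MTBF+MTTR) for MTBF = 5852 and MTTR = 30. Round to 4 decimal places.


MTBF = 5852
MTTR = 30
MTBF + MTTR = 5882
Ai = 5852 / 5882
Ai = 0.9949

0.9949


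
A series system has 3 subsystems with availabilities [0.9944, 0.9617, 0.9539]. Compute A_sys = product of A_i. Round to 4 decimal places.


Subsystems: [0.9944, 0.9617, 0.9539]
After subsystem 1 (A=0.9944): product = 0.9944
After subsystem 2 (A=0.9617): product = 0.9563
After subsystem 3 (A=0.9539): product = 0.9122
A_sys = 0.9122

0.9122


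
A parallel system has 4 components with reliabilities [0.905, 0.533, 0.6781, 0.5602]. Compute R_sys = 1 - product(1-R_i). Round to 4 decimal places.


Components: [0.905, 0.533, 0.6781, 0.5602]
(1 - 0.905) = 0.095, running product = 0.095
(1 - 0.533) = 0.467, running product = 0.0444
(1 - 0.6781) = 0.3219, running product = 0.0143
(1 - 0.5602) = 0.4398, running product = 0.0063
Product of (1-R_i) = 0.0063
R_sys = 1 - 0.0063 = 0.9937

0.9937


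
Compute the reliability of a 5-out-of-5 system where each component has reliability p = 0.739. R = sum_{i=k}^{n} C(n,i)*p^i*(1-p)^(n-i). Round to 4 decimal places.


k = 5, n = 5, p = 0.739
i=5: C(5,5)=1 * 0.739^5 * 0.261^0 = 0.2204
R = sum of terms = 0.2204

0.2204


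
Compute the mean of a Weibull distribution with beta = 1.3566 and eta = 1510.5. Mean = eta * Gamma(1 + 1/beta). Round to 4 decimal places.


beta = 1.3566, eta = 1510.5
1/beta = 0.7371
1 + 1/beta = 1.7371
Gamma(1.7371) = 0.9162
Mean = 1510.5 * 0.9162
Mean = 1383.9196

1383.9196


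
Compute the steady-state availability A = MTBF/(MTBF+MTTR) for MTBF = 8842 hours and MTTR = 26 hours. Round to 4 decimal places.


MTBF = 8842
MTTR = 26
MTBF + MTTR = 8868
A = 8842 / 8868
A = 0.9971

0.9971


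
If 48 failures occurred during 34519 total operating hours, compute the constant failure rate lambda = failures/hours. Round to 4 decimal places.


failures = 48
total_hours = 34519
lambda = 48 / 34519
lambda = 0.0014

0.0014


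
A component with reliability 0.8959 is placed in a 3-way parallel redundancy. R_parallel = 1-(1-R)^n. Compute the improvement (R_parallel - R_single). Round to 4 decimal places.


R_single = 0.8959, n = 3
1 - R_single = 0.1041
(1 - R_single)^n = 0.1041^3 = 0.0011
R_parallel = 1 - 0.0011 = 0.9989
Improvement = 0.9989 - 0.8959
Improvement = 0.103

0.103


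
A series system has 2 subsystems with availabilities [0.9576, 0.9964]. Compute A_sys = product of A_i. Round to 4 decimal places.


Subsystems: [0.9576, 0.9964]
After subsystem 1 (A=0.9576): product = 0.9576
After subsystem 2 (A=0.9964): product = 0.9542
A_sys = 0.9542

0.9542


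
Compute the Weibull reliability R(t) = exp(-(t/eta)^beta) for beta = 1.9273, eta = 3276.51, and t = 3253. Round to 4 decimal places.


beta = 1.9273, eta = 3276.51, t = 3253
t/eta = 3253 / 3276.51 = 0.9928
(t/eta)^beta = 0.9928^1.9273 = 0.9862
R(t) = exp(-0.9862)
R(t) = 0.373

0.373


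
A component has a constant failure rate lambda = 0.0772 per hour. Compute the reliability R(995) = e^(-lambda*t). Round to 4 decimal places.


lambda = 0.0772
t = 995
lambda * t = 76.814
R(t) = e^(-76.814)
R(t) = 0.0

0.0


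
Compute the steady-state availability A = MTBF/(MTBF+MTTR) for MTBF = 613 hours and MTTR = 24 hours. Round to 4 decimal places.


MTBF = 613
MTTR = 24
MTBF + MTTR = 637
A = 613 / 637
A = 0.9623

0.9623


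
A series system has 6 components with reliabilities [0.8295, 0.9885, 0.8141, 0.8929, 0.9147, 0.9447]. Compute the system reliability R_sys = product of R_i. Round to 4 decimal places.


Components: [0.8295, 0.9885, 0.8141, 0.8929, 0.9147, 0.9447]
After component 1 (R=0.8295): product = 0.8295
After component 2 (R=0.9885): product = 0.82
After component 3 (R=0.8141): product = 0.6675
After component 4 (R=0.8929): product = 0.596
After component 5 (R=0.9147): product = 0.5452
After component 6 (R=0.9447): product = 0.515
R_sys = 0.515

0.515


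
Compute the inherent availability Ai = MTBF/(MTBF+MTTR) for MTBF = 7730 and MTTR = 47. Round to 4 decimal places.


MTBF = 7730
MTTR = 47
MTBF + MTTR = 7777
Ai = 7730 / 7777
Ai = 0.994

0.994


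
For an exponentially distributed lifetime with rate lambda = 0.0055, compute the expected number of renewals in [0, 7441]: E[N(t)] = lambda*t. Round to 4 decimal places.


lambda = 0.0055
t = 7441
E[N(t)] = lambda * t
E[N(t)] = 0.0055 * 7441
E[N(t)] = 40.9255

40.9255


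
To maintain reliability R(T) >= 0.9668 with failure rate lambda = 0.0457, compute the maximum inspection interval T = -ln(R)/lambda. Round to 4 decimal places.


R_target = 0.9668
lambda = 0.0457
-ln(0.9668) = 0.0338
T = 0.0338 / 0.0457
T = 0.7388

0.7388


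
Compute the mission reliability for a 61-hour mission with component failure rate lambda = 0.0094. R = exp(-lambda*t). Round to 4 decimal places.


lambda = 0.0094
mission_time = 61
lambda * t = 0.0094 * 61 = 0.5734
R = exp(-0.5734)
R = 0.5636

0.5636


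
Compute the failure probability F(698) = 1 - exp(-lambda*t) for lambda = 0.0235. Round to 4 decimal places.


lambda = 0.0235, t = 698
lambda * t = 16.403
exp(-16.403) = 0.0
F(t) = 1 - 0.0
F(t) = 1.0

1.0


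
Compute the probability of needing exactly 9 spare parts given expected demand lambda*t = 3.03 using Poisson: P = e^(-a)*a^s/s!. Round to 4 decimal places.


a = 3.03, s = 9
e^(-a) = e^(-3.03) = 0.0483
a^s = 3.03^9 = 21527.0072
s! = 362880
P = 0.0483 * 21527.0072 / 362880
P = 0.0029

0.0029


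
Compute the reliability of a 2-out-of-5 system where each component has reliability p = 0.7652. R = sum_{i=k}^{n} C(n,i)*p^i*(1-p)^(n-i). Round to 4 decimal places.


k = 2, n = 5, p = 0.7652
i=2: C(5,2)=10 * 0.7652^2 * 0.2348^3 = 0.0758
i=3: C(5,3)=10 * 0.7652^3 * 0.2348^2 = 0.247
i=4: C(5,4)=5 * 0.7652^4 * 0.2348^1 = 0.4025
i=5: C(5,5)=1 * 0.7652^5 * 0.2348^0 = 0.2623
R = sum of terms = 0.9877

0.9877


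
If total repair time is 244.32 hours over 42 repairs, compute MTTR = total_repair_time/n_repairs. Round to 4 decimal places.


total_repair_time = 244.32
n_repairs = 42
MTTR = 244.32 / 42
MTTR = 5.8171

5.8171


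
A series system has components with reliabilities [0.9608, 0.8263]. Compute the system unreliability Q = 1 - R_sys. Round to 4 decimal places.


Components: [0.9608, 0.8263]
After component 1: product = 0.9608
After component 2: product = 0.7939
R_sys = 0.7939
Q = 1 - 0.7939 = 0.2061

0.2061


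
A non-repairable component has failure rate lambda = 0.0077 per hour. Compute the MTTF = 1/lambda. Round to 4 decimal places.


lambda = 0.0077
MTTF = 1 / 0.0077
MTTF = 129.8701

129.8701


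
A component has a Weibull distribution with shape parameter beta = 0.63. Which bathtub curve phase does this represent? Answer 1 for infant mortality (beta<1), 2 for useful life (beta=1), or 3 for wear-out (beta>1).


beta = 0.63
Compare beta to 1:
beta < 1 => infant mortality (phase 1)
beta = 1 => useful life (phase 2)
beta > 1 => wear-out (phase 3)
Since beta = 0.63, this is infant mortality (decreasing failure rate)
Phase = 1

1


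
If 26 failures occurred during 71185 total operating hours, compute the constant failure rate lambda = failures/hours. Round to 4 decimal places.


failures = 26
total_hours = 71185
lambda = 26 / 71185
lambda = 0.0004

0.0004


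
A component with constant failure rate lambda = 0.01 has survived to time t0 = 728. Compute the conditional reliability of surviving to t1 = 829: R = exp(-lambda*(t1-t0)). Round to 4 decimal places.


lambda = 0.01
t0 = 728, t1 = 829
t1 - t0 = 101
lambda * (t1-t0) = 0.01 * 101 = 1.01
R = exp(-1.01)
R = 0.3642

0.3642


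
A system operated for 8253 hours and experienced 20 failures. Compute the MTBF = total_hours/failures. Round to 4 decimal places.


total_hours = 8253
failures = 20
MTBF = 8253 / 20
MTBF = 412.65

412.65


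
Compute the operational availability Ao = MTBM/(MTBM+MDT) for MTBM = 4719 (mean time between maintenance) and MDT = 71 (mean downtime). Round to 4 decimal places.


MTBM = 4719
MDT = 71
MTBM + MDT = 4790
Ao = 4719 / 4790
Ao = 0.9852

0.9852


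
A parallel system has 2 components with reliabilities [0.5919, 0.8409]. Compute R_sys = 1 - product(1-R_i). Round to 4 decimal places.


Components: [0.5919, 0.8409]
(1 - 0.5919) = 0.4081, running product = 0.4081
(1 - 0.8409) = 0.1591, running product = 0.0649
Product of (1-R_i) = 0.0649
R_sys = 1 - 0.0649 = 0.9351

0.9351


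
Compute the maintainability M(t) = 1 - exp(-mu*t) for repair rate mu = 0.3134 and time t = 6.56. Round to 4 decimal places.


mu = 0.3134, t = 6.56
mu * t = 0.3134 * 6.56 = 2.0559
exp(-2.0559) = 0.128
M(t) = 1 - 0.128
M(t) = 0.872

0.872


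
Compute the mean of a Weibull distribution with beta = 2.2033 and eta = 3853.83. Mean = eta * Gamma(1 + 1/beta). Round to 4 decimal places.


beta = 2.2033, eta = 3853.83
1/beta = 0.4539
1 + 1/beta = 1.4539
Gamma(1.4539) = 0.8856
Mean = 3853.83 * 0.8856
Mean = 3413.064

3413.064


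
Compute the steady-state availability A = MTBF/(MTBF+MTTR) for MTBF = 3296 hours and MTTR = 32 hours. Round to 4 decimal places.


MTBF = 3296
MTTR = 32
MTBF + MTTR = 3328
A = 3296 / 3328
A = 0.9904

0.9904


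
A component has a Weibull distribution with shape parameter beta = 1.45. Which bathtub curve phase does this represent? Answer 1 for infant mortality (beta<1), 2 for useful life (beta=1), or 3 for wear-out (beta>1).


beta = 1.45
Compare beta to 1:
beta < 1 => infant mortality (phase 1)
beta = 1 => useful life (phase 2)
beta > 1 => wear-out (phase 3)
Since beta = 1.45, this is wear-out (increasing failure rate)
Phase = 3

3


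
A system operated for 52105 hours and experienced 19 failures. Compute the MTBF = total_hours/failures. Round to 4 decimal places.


total_hours = 52105
failures = 19
MTBF = 52105 / 19
MTBF = 2742.3684

2742.3684


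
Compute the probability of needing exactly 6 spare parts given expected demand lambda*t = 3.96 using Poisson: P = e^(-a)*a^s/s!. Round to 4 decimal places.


a = 3.96, s = 6
e^(-a) = e^(-3.96) = 0.0191
a^s = 3.96^6 = 3856.3027
s! = 720
P = 0.0191 * 3856.3027 / 720
P = 0.1021

0.1021


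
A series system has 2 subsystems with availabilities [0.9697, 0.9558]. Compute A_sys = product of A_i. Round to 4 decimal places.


Subsystems: [0.9697, 0.9558]
After subsystem 1 (A=0.9697): product = 0.9697
After subsystem 2 (A=0.9558): product = 0.9268
A_sys = 0.9268

0.9268


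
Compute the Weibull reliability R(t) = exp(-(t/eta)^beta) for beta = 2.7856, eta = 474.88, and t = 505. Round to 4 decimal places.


beta = 2.7856, eta = 474.88, t = 505
t/eta = 505 / 474.88 = 1.0634
(t/eta)^beta = 1.0634^2.7856 = 1.1869
R(t) = exp(-1.1869)
R(t) = 0.3052

0.3052


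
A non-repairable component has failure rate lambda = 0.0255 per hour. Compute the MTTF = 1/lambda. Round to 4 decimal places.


lambda = 0.0255
MTTF = 1 / 0.0255
MTTF = 39.2157

39.2157


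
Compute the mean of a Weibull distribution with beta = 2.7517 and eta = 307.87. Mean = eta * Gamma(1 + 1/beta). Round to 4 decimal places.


beta = 2.7517, eta = 307.87
1/beta = 0.3634
1 + 1/beta = 1.3634
Gamma(1.3634) = 0.8899
Mean = 307.87 * 0.8899
Mean = 273.9663

273.9663


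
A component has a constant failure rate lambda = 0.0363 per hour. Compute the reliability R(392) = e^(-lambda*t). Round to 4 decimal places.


lambda = 0.0363
t = 392
lambda * t = 14.2296
R(t) = e^(-14.2296)
R(t) = 0.0

0.0


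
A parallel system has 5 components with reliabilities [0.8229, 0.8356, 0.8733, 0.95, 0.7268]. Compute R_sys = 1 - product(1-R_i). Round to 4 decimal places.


Components: [0.8229, 0.8356, 0.8733, 0.95, 0.7268]
(1 - 0.8229) = 0.1771, running product = 0.1771
(1 - 0.8356) = 0.1644, running product = 0.0291
(1 - 0.8733) = 0.1267, running product = 0.0037
(1 - 0.95) = 0.05, running product = 0.0002
(1 - 0.7268) = 0.2732, running product = 0.0001
Product of (1-R_i) = 0.0001
R_sys = 1 - 0.0001 = 0.9999

0.9999


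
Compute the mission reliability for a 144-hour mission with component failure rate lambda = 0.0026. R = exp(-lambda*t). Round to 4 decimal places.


lambda = 0.0026
mission_time = 144
lambda * t = 0.0026 * 144 = 0.3744
R = exp(-0.3744)
R = 0.6877

0.6877


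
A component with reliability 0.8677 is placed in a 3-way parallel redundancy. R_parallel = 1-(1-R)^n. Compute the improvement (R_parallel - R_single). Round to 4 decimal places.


R_single = 0.8677, n = 3
1 - R_single = 0.1323
(1 - R_single)^n = 0.1323^3 = 0.0023
R_parallel = 1 - 0.0023 = 0.9977
Improvement = 0.9977 - 0.8677
Improvement = 0.13

0.13


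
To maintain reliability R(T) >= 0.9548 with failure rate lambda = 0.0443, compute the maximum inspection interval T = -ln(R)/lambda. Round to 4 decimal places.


R_target = 0.9548
lambda = 0.0443
-ln(0.9548) = 0.0463
T = 0.0463 / 0.0443
T = 1.0441

1.0441


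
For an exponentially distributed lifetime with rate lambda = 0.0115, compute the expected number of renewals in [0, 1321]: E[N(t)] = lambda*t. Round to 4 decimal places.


lambda = 0.0115
t = 1321
E[N(t)] = lambda * t
E[N(t)] = 0.0115 * 1321
E[N(t)] = 15.1915

15.1915


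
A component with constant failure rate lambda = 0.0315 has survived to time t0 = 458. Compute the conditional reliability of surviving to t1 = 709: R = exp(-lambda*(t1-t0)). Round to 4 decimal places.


lambda = 0.0315
t0 = 458, t1 = 709
t1 - t0 = 251
lambda * (t1-t0) = 0.0315 * 251 = 7.9065
R = exp(-7.9065)
R = 0.0004

0.0004


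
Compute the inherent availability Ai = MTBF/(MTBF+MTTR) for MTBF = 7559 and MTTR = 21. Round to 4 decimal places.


MTBF = 7559
MTTR = 21
MTBF + MTTR = 7580
Ai = 7559 / 7580
Ai = 0.9972

0.9972


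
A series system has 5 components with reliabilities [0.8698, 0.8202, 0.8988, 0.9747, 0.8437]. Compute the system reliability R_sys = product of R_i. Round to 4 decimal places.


Components: [0.8698, 0.8202, 0.8988, 0.9747, 0.8437]
After component 1 (R=0.8698): product = 0.8698
After component 2 (R=0.8202): product = 0.7134
After component 3 (R=0.8988): product = 0.6412
After component 4 (R=0.9747): product = 0.625
After component 5 (R=0.8437): product = 0.5273
R_sys = 0.5273

0.5273


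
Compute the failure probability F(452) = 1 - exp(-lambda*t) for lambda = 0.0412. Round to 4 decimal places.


lambda = 0.0412, t = 452
lambda * t = 18.6224
exp(-18.6224) = 0.0
F(t) = 1 - 0.0
F(t) = 1.0

1.0


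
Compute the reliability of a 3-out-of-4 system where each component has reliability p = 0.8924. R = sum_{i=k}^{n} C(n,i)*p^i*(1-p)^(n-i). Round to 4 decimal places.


k = 3, n = 4, p = 0.8924
i=3: C(4,3)=4 * 0.8924^3 * 0.1076^1 = 0.3059
i=4: C(4,4)=1 * 0.8924^4 * 0.1076^0 = 0.6342
R = sum of terms = 0.9401

0.9401


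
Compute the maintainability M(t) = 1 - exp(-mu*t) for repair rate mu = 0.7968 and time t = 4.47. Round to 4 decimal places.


mu = 0.7968, t = 4.47
mu * t = 0.7968 * 4.47 = 3.5617
exp(-3.5617) = 0.0284
M(t) = 1 - 0.0284
M(t) = 0.9716

0.9716


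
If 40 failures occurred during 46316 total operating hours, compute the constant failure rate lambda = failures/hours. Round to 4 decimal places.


failures = 40
total_hours = 46316
lambda = 40 / 46316
lambda = 0.0009

0.0009


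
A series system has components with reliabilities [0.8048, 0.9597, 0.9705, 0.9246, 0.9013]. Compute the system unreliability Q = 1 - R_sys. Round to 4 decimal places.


Components: [0.8048, 0.9597, 0.9705, 0.9246, 0.9013]
After component 1: product = 0.8048
After component 2: product = 0.7724
After component 3: product = 0.7496
After component 4: product = 0.6931
After component 5: product = 0.6247
R_sys = 0.6247
Q = 1 - 0.6247 = 0.3753

0.3753


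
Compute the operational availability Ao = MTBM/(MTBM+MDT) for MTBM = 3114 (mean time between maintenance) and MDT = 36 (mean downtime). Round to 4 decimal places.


MTBM = 3114
MDT = 36
MTBM + MDT = 3150
Ao = 3114 / 3150
Ao = 0.9886

0.9886


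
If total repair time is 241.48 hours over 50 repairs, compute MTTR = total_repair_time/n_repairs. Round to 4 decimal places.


total_repair_time = 241.48
n_repairs = 50
MTTR = 241.48 / 50
MTTR = 4.8296

4.8296


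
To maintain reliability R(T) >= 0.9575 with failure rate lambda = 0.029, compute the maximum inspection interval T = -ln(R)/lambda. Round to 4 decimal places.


R_target = 0.9575
lambda = 0.029
-ln(0.9575) = 0.0434
T = 0.0434 / 0.029
T = 1.4976

1.4976


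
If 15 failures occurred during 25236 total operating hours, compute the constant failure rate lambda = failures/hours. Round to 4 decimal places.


failures = 15
total_hours = 25236
lambda = 15 / 25236
lambda = 0.0006

0.0006


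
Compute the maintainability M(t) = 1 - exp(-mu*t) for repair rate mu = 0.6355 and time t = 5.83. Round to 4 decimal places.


mu = 0.6355, t = 5.83
mu * t = 0.6355 * 5.83 = 3.705
exp(-3.705) = 0.0246
M(t) = 1 - 0.0246
M(t) = 0.9754

0.9754


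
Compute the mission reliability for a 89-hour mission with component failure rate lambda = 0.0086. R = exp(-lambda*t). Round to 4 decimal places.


lambda = 0.0086
mission_time = 89
lambda * t = 0.0086 * 89 = 0.7654
R = exp(-0.7654)
R = 0.4651

0.4651


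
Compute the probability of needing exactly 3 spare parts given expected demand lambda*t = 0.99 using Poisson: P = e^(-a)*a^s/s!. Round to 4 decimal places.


a = 0.99, s = 3
e^(-a) = e^(-0.99) = 0.3716
a^s = 0.99^3 = 0.9703
s! = 6
P = 0.3716 * 0.9703 / 6
P = 0.0601

0.0601


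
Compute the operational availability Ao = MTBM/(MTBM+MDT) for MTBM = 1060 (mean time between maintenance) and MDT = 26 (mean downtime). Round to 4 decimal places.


MTBM = 1060
MDT = 26
MTBM + MDT = 1086
Ao = 1060 / 1086
Ao = 0.9761

0.9761


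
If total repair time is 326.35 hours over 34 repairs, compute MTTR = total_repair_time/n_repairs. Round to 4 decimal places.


total_repair_time = 326.35
n_repairs = 34
MTTR = 326.35 / 34
MTTR = 9.5985

9.5985


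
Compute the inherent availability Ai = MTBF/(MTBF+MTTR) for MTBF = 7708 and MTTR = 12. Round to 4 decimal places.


MTBF = 7708
MTTR = 12
MTBF + MTTR = 7720
Ai = 7708 / 7720
Ai = 0.9984

0.9984


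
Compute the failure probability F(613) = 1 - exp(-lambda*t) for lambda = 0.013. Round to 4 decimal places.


lambda = 0.013, t = 613
lambda * t = 7.969
exp(-7.969) = 0.0003
F(t) = 1 - 0.0003
F(t) = 0.9997

0.9997


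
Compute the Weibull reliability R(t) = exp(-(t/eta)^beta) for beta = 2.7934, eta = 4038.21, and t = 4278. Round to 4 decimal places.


beta = 2.7934, eta = 4038.21, t = 4278
t/eta = 4278 / 4038.21 = 1.0594
(t/eta)^beta = 1.0594^2.7934 = 1.1748
R(t) = exp(-1.1748)
R(t) = 0.3089

0.3089


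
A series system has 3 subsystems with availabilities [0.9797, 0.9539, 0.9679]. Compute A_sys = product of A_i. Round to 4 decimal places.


Subsystems: [0.9797, 0.9539, 0.9679]
After subsystem 1 (A=0.9797): product = 0.9797
After subsystem 2 (A=0.9539): product = 0.9345
After subsystem 3 (A=0.9679): product = 0.9045
A_sys = 0.9045

0.9045


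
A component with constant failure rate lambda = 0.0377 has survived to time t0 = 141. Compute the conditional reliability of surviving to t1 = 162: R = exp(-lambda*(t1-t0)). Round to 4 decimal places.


lambda = 0.0377
t0 = 141, t1 = 162
t1 - t0 = 21
lambda * (t1-t0) = 0.0377 * 21 = 0.7917
R = exp(-0.7917)
R = 0.4531

0.4531


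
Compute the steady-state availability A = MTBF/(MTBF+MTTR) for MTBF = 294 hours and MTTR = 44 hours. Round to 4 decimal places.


MTBF = 294
MTTR = 44
MTBF + MTTR = 338
A = 294 / 338
A = 0.8698

0.8698


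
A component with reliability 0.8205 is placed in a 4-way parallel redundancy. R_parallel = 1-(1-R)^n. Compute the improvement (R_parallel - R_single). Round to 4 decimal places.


R_single = 0.8205, n = 4
1 - R_single = 0.1795
(1 - R_single)^n = 0.1795^4 = 0.001
R_parallel = 1 - 0.001 = 0.999
Improvement = 0.999 - 0.8205
Improvement = 0.1785

0.1785


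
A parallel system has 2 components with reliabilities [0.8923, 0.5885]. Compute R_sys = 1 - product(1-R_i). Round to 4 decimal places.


Components: [0.8923, 0.5885]
(1 - 0.8923) = 0.1077, running product = 0.1077
(1 - 0.5885) = 0.4115, running product = 0.0443
Product of (1-R_i) = 0.0443
R_sys = 1 - 0.0443 = 0.9557

0.9557


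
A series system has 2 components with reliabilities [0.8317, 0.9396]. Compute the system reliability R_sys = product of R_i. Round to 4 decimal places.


Components: [0.8317, 0.9396]
After component 1 (R=0.8317): product = 0.8317
After component 2 (R=0.9396): product = 0.7815
R_sys = 0.7815

0.7815


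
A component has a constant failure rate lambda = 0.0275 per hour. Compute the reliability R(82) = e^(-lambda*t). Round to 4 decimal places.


lambda = 0.0275
t = 82
lambda * t = 2.255
R(t) = e^(-2.255)
R(t) = 0.1049

0.1049


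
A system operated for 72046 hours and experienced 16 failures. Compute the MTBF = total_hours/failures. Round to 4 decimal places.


total_hours = 72046
failures = 16
MTBF = 72046 / 16
MTBF = 4502.875

4502.875


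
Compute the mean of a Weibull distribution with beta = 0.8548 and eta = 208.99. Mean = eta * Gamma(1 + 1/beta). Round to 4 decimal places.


beta = 0.8548, eta = 208.99
1/beta = 1.1699
1 + 1/beta = 2.1699
Gamma(2.1699) = 1.0842
Mean = 208.99 * 1.0842
Mean = 226.5788

226.5788


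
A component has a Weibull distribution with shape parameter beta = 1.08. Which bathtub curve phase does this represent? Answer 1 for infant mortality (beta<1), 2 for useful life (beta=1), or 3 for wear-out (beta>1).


beta = 1.08
Compare beta to 1:
beta < 1 => infant mortality (phase 1)
beta = 1 => useful life (phase 2)
beta > 1 => wear-out (phase 3)
Since beta = 1.08, this is wear-out (increasing failure rate)
Phase = 3

3


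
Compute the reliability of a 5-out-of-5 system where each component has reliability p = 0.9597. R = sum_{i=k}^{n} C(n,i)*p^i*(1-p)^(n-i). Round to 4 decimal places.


k = 5, n = 5, p = 0.9597
i=5: C(5,5)=1 * 0.9597^5 * 0.0403^0 = 0.8141
R = sum of terms = 0.8141

0.8141


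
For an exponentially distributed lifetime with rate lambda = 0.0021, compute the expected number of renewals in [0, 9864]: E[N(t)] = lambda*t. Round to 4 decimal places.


lambda = 0.0021
t = 9864
E[N(t)] = lambda * t
E[N(t)] = 0.0021 * 9864
E[N(t)] = 20.7144

20.7144


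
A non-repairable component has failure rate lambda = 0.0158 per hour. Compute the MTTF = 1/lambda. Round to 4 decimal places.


lambda = 0.0158
MTTF = 1 / 0.0158
MTTF = 63.2911

63.2911


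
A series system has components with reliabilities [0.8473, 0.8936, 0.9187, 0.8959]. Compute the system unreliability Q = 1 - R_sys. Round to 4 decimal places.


Components: [0.8473, 0.8936, 0.9187, 0.8959]
After component 1: product = 0.8473
After component 2: product = 0.7571
After component 3: product = 0.6956
After component 4: product = 0.6232
R_sys = 0.6232
Q = 1 - 0.6232 = 0.3768

0.3768


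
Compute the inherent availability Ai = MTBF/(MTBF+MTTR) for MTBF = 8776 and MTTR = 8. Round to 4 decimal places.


MTBF = 8776
MTTR = 8
MTBF + MTTR = 8784
Ai = 8776 / 8784
Ai = 0.9991

0.9991


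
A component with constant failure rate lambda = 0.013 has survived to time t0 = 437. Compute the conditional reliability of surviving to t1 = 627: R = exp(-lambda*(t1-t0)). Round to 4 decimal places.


lambda = 0.013
t0 = 437, t1 = 627
t1 - t0 = 190
lambda * (t1-t0) = 0.013 * 190 = 2.47
R = exp(-2.47)
R = 0.0846

0.0846


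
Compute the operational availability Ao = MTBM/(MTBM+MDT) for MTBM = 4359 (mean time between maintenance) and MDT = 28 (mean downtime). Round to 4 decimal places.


MTBM = 4359
MDT = 28
MTBM + MDT = 4387
Ao = 4359 / 4387
Ao = 0.9936

0.9936


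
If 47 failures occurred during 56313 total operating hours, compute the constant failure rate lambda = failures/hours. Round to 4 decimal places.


failures = 47
total_hours = 56313
lambda = 47 / 56313
lambda = 0.0008

0.0008


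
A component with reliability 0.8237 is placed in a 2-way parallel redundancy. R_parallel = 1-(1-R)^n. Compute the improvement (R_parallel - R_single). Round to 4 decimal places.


R_single = 0.8237, n = 2
1 - R_single = 0.1763
(1 - R_single)^n = 0.1763^2 = 0.0311
R_parallel = 1 - 0.0311 = 0.9689
Improvement = 0.9689 - 0.8237
Improvement = 0.1452

0.1452


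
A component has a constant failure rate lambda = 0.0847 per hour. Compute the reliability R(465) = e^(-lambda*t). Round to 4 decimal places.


lambda = 0.0847
t = 465
lambda * t = 39.3855
R(t) = e^(-39.3855)
R(t) = 0.0

0.0


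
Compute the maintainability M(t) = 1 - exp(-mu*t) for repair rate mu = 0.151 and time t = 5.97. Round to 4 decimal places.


mu = 0.151, t = 5.97
mu * t = 0.151 * 5.97 = 0.9015
exp(-0.9015) = 0.406
M(t) = 1 - 0.406
M(t) = 0.594

0.594


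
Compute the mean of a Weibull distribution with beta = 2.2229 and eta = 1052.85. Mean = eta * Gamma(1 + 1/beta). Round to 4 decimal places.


beta = 2.2229, eta = 1052.85
1/beta = 0.4499
1 + 1/beta = 1.4499
Gamma(1.4499) = 0.8857
Mean = 1052.85 * 0.8857
Mean = 932.47

932.47
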